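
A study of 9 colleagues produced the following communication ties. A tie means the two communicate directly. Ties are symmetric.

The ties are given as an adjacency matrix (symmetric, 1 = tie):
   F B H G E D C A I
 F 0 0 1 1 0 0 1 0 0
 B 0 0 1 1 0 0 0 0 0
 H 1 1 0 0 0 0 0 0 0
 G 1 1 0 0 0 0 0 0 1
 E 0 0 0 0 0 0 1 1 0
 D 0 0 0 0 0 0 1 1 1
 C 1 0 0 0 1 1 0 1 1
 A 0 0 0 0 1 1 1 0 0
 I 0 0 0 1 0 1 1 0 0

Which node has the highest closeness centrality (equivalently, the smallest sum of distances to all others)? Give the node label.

C

Farness (sum of distances to all others) for each node — A:17, B:20, C:12, D:15, E:18, F:13, G:15, H:18, I:14.
The smallest farness is 12, for C, so C has the highest closeness.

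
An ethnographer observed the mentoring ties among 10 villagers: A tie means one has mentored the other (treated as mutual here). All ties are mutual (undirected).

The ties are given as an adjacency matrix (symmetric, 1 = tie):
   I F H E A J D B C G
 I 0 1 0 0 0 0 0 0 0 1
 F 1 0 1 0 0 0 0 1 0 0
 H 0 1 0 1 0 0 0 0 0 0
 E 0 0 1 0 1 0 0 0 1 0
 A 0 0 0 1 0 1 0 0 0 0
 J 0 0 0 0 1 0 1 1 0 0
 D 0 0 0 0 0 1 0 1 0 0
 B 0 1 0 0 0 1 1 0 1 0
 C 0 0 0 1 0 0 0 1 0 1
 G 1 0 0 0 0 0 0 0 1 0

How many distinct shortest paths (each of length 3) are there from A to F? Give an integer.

The shortest distance is 3. The length-3 paths are: A–E–H–F; A–J–B–F.
That gives 2 distinct shortest paths.

2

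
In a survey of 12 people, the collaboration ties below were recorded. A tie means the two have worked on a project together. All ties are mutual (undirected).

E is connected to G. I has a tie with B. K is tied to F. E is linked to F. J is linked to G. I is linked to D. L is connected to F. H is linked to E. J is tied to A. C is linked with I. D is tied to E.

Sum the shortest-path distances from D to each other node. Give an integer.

Distances from D: A:4, B:2, C:2, E:1, F:2, G:2, H:2, I:1, J:3, K:3, L:3.
Sum = 4 + 2 + 2 + 1 + 2 + 2 + 2 + 1 + 3 + 3 + 3 = 25.

25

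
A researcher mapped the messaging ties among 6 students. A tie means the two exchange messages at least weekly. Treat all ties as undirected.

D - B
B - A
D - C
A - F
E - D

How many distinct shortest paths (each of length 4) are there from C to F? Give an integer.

The shortest distance is 4, and the only length-4 path is C–D–B–A–F. So there is exactly 1 shortest path.

1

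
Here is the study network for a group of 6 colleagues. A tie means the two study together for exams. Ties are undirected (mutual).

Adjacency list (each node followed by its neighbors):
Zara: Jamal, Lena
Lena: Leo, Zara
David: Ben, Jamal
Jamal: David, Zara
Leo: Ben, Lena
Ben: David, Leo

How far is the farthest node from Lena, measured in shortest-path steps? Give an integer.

Distances from Lena: Ben:2, David:3, Jamal:2, Leo:1, Zara:1.
The largest is 3 (to David), so the eccentricity of Lena is 3.

3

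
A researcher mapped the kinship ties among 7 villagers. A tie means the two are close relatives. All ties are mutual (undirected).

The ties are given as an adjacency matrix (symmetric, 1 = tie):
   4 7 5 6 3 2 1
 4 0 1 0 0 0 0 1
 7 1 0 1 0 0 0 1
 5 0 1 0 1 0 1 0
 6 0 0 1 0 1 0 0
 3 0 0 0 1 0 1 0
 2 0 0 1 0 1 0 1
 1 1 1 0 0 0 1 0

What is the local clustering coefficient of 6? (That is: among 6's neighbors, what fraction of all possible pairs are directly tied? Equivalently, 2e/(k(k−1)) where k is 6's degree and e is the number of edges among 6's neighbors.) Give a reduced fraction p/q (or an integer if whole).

0

6's neighbors: 3 and 5 (k = 2).
Possible neighbor pairs: C(2,2) = 1. Edges among them: none → e = 0.
Clustering(6) = 0/1.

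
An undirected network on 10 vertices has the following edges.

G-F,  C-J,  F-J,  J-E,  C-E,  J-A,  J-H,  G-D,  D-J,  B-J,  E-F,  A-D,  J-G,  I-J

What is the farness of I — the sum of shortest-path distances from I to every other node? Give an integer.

Distances from I: A:2, B:2, C:2, D:2, E:2, F:2, G:2, H:2, J:1.
Sum = 2 + 2 + 2 + 2 + 2 + 2 + 2 + 2 + 1 = 17.

17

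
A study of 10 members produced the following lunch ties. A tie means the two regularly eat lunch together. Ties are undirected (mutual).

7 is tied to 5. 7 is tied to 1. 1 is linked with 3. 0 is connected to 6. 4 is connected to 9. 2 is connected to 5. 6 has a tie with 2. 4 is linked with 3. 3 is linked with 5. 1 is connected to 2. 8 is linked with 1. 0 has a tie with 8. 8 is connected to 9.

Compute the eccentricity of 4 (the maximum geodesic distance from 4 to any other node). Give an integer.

4

Distances from 4: 0:3, 1:2, 2:3, 3:1, 5:2, 6:4, 7:3, 8:2, 9:1.
The largest is 4 (to 6), so the eccentricity of 4 is 4.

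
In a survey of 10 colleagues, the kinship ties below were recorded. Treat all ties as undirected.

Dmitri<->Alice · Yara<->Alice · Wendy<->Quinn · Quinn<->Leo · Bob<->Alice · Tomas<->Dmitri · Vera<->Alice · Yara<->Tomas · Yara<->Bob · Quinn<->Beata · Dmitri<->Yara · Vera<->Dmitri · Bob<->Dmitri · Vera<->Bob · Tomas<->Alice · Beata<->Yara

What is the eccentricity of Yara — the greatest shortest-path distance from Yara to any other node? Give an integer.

Distances from Yara: Alice:1, Beata:1, Bob:1, Dmitri:1, Leo:3, Quinn:2, Tomas:1, Vera:2, Wendy:3.
The largest is 3 (to Leo and Wendy), so the eccentricity of Yara is 3.

3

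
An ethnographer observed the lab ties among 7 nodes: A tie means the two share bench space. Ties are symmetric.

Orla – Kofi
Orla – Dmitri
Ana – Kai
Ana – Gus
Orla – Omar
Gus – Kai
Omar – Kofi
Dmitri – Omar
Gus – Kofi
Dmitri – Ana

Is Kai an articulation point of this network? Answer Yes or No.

No

Even without Kai, every remaining node can still reach every other (the residual graph is connected), so Kai is not a cut vertex.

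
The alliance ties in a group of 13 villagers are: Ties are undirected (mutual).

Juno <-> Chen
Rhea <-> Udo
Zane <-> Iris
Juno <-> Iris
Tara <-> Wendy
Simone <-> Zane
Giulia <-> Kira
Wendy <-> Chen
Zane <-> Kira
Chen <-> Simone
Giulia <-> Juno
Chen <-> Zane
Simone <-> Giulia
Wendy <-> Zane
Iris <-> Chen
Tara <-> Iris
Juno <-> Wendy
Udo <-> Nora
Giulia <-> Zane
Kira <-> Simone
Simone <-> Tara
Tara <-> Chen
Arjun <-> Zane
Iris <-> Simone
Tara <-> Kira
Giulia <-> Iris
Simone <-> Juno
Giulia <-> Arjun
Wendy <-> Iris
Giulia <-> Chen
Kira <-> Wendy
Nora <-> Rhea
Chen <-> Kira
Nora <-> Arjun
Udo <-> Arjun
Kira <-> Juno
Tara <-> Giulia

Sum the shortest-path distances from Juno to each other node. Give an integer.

22

Distances from Juno: Arjun:2, Chen:1, Giulia:1, Iris:1, Kira:1, Nora:3, Rhea:4, Simone:1, Tara:2, Udo:3, Wendy:1, Zane:2.
Sum = 2 + 1 + 1 + 1 + 1 + 3 + 4 + 1 + 2 + 3 + 1 + 2 = 22.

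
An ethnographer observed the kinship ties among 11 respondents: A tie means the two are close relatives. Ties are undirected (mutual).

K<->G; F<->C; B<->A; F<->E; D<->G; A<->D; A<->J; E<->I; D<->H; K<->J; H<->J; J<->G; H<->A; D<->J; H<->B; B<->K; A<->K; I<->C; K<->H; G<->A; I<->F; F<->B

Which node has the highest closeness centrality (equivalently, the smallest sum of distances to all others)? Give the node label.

Farness (sum of distances to all others) for each node — A:17, B:16, C:27, D:23, E:27, F:19, G:23, H:18, I:26, J:22, K:18.
The smallest farness is 16, for B, so B has the highest closeness.

B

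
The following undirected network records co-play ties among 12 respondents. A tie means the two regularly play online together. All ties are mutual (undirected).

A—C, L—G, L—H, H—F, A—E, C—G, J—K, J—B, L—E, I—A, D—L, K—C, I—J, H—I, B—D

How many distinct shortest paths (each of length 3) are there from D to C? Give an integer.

The shortest distance is 3, and the only length-3 path is D–L–G–C. So there is exactly 1 shortest path.

1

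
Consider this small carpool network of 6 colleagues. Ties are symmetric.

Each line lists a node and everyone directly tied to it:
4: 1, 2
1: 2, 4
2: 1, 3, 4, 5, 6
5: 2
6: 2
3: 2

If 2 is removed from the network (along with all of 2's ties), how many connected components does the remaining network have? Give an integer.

Without 2, the remaining ties split the others into: {1, 4}; {3}; {6}; {5}.
That's 4 separate components.

4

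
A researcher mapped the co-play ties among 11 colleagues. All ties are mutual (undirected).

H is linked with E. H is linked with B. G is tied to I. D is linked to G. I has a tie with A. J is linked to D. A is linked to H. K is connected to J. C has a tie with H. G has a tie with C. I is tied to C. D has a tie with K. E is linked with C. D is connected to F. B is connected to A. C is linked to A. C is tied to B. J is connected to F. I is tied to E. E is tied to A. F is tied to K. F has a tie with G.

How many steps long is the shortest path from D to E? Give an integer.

One shortest route is D – G – C – E, which uses 3 edges, and at distance 2 from D we only reach {C, I}, which does not include E. So d(D,E) = 3.

3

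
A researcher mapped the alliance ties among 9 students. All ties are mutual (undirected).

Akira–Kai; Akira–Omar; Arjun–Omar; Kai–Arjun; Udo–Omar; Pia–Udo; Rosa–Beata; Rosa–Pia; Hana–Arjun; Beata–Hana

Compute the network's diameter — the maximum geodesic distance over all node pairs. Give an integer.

4

Eccentricity of each node (its greatest distance to any other): Akira:4, Arjun:3, Beata:4, Hana:3, Kai:4, Omar:3, Pia:4, Rosa:4, Udo:3.
The maximum eccentricity is 4, realized for instance by the pair Akira–Rosa via Akira – Omar – Udo – Pia – Rosa. So the diameter is 4.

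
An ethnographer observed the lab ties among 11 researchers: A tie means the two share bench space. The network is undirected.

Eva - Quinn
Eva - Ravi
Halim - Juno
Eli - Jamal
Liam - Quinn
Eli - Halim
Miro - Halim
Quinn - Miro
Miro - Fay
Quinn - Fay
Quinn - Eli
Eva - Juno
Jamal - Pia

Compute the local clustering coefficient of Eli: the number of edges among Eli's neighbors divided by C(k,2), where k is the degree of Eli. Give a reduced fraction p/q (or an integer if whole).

Eli's neighbors: Halim, Jamal, and Quinn (k = 3).
Possible neighbor pairs: C(3,2) = 3. Edges among them: none → e = 0.
Clustering(Eli) = 0/3 = 0.

0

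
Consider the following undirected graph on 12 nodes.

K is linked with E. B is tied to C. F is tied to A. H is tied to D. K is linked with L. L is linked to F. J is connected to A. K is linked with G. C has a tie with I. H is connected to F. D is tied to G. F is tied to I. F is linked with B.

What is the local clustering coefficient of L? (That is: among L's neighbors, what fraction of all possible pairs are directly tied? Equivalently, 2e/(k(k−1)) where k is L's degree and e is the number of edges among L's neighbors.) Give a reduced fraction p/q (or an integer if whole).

0

L's neighbors: F and K (k = 2).
Possible neighbor pairs: C(2,2) = 1. Edges among them: none → e = 0.
Clustering(L) = 0/1.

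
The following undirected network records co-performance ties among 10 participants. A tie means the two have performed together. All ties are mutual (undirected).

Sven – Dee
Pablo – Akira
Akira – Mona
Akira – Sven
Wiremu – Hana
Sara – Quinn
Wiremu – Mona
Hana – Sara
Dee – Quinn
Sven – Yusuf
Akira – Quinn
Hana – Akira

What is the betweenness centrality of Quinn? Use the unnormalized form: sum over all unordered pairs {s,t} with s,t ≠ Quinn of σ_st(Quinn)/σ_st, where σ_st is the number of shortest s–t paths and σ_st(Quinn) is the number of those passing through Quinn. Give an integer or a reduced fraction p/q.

Pairs whose geodesics pass through Quinn — Akira–Sara: 1/2; Akira–Dee: 1/2; Hana–Dee: 2/3; Sara–Yusuf: 2/3; Sara–Dee: 1; Sara–Sven: 2/3; Sara–Mona: 1/3; Sara–Pablo: 1/2; Dee–Mona: 1/2; Dee–Wiremu: 3/5; Dee–Pablo: 1/2.
All other pairs contribute 0.
Summing the contributions gives betweenness(Quinn) = 193/30.

193/30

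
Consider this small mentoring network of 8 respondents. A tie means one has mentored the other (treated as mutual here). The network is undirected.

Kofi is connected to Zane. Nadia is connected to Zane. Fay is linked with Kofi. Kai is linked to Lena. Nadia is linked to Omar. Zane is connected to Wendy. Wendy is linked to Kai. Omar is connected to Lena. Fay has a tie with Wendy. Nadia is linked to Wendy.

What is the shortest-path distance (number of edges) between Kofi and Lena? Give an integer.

One shortest route is Kofi – Zane – Nadia – Omar – Lena, which uses 4 edges, and at distance 3 from Kofi we only reach {Kai, Omar}, which does not include Lena. So d(Kofi,Lena) = 4.

4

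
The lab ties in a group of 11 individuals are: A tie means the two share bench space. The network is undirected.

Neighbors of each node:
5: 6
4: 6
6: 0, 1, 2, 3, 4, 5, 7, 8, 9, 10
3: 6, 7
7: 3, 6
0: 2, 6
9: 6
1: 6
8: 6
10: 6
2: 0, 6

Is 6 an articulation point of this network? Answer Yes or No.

Yes

Removing 6 leaves {4} with no path to {1}, so the network splits into 8 components. 6 is a cut vertex.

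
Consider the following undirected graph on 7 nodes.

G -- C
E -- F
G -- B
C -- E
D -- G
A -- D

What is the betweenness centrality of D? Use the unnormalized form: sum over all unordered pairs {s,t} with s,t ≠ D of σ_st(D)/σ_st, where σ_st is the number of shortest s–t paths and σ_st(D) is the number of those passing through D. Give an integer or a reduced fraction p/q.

5

Pairs whose geodesics pass through D — E–A: 1; C–A: 1; A–G: 1; A–B: 1; A–F: 1.
All other pairs contribute 0.
Summing the contributions gives betweenness(D) = 5.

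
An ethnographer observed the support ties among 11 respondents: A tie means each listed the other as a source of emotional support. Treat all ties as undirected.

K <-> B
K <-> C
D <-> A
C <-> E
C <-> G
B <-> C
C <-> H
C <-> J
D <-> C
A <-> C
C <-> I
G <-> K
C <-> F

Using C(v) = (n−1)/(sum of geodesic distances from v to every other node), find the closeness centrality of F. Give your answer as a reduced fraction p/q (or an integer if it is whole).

10/19

Distances from F: A:2, B:2, C:1, D:2, E:2, G:2, H:2, I:2, J:2, K:2. Sum = 19.
n = 11, so closeness = 10/19.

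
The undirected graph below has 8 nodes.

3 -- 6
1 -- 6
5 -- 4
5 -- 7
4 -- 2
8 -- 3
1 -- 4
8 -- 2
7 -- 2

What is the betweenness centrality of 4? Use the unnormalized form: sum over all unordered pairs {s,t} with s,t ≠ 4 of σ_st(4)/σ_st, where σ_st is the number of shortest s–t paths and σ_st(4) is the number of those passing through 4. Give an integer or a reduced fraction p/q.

22/3

Pairs whose geodesics pass through 4 — 6–5: 1; 6–7: 2/3; 6–2: 1/2; 1–5: 1; 1–7: 2/2; 1–2: 1; 1–8: 1/2; 5–2: 1/2; 5–8: 1/2; 5–3: 2/3.
All other pairs contribute 0.
Summing the contributions gives betweenness(4) = 22/3.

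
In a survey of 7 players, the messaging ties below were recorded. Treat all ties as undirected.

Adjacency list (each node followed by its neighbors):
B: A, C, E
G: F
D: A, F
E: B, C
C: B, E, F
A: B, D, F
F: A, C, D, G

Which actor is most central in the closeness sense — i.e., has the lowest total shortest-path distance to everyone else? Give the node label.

Farness (sum of distances to all others) for each node — A:9, B:10, C:9, D:11, E:12, F:8, G:13.
The smallest farness is 8, for F, so F has the highest closeness.

F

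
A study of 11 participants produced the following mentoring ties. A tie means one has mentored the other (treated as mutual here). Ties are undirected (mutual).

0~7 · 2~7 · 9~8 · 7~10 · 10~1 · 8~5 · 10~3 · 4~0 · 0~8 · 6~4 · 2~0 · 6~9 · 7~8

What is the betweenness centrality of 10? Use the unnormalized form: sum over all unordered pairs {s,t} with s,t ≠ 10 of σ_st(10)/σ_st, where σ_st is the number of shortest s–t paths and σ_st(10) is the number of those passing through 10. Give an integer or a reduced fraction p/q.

Pairs whose geodesics pass through 10 — 7–3: 1; 7–1: 1; 6–3: 2/2; 6–1: 2/2; 0–3: 1; 0–1: 1; 9–3: 1; 9–1: 1; 4–3: 1; 4–1: 1; 3–2: 1; 3–1: 1; 3–8: 1; 3–5: 1 … (+3 more pairs).
All other pairs contribute 0.
Summing the contributions gives betweenness(10) = 17.

17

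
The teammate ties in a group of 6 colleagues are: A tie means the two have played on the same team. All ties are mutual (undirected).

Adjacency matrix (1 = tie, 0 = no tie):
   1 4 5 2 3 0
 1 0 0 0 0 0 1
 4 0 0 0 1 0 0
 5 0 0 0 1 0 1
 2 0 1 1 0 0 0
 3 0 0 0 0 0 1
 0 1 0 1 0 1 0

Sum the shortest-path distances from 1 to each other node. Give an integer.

12

Distances from 1: 0:1, 2:3, 3:2, 4:4, 5:2.
Sum = 1 + 3 + 2 + 4 + 2 = 12.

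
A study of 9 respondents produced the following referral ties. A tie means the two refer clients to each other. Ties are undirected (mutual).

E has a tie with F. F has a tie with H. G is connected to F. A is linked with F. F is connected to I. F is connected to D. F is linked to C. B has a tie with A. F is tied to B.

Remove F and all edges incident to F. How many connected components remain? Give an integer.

Without F, the remaining ties split the others into: {G}; {I}; {D}; {H}; {A, B}; {E}; {C}.
That's 7 separate components.

7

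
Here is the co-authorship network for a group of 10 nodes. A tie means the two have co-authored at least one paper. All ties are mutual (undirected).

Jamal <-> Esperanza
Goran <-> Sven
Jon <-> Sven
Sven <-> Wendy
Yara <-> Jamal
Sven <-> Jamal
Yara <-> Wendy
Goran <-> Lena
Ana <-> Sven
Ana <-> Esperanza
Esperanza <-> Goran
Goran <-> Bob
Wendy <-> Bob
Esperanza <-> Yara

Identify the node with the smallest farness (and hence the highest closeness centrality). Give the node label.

Sven

Farness (sum of distances to all others) for each node — Ana:18, Bob:19, Esperanza:15, Goran:14, Jamal:17, Jon:21, Lena:22, Sven:13, Wendy:16, Yara:17.
The smallest farness is 13, for Sven, so Sven has the highest closeness.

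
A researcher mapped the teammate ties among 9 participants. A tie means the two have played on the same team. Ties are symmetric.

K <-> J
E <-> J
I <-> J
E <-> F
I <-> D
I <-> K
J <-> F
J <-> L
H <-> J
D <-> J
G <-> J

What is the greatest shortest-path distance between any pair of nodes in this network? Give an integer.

Eccentricity of each node (its greatest distance to any other): D:2, E:2, F:2, G:2, H:2, I:2, J:1, K:2, L:2.
The maximum eccentricity is 2, realized for instance by the pair D–H via D – J – H. So the diameter is 2.

2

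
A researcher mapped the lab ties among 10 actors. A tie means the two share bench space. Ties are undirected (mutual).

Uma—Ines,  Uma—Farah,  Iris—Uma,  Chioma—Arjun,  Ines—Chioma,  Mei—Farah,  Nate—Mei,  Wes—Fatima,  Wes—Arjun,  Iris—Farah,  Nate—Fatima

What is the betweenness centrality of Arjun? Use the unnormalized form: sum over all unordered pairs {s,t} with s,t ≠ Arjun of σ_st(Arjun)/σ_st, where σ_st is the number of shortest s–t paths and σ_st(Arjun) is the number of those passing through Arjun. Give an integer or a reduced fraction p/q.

Pairs whose geodesics pass through Arjun — Wes–Iris: 1/2; Wes–Uma: 1; Wes–Ines: 1; Wes–Chioma: 1; Fatima–Ines: 1; Fatima–Chioma: 1; Nate–Chioma: 1.
All other pairs contribute 0.
Summing the contributions gives betweenness(Arjun) = 13/2.

13/2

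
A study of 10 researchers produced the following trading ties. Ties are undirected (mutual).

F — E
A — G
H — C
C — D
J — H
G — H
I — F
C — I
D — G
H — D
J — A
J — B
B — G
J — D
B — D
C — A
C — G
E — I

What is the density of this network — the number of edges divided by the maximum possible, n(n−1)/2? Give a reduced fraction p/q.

There are 18 edges and 10 nodes, so the maximum possible is C(10,2) = 45.
Density = 18/45 = 2/5.

2/5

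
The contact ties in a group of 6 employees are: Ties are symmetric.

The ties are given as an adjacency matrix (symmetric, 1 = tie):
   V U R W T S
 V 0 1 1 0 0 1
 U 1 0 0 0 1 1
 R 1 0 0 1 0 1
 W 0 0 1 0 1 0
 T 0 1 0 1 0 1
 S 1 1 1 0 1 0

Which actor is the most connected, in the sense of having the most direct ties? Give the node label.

Degrees — R:3, S:4, T:3, U:3, V:3, W:2.
The maximum is 4, attained only by S.

S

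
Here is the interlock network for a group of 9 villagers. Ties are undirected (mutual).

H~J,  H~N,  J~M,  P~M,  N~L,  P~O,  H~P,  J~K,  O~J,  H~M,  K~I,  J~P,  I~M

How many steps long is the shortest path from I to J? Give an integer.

2

One shortest route is I – M – J, which uses 2 edges, and I and J are not directly tied, so nothing shorter exists. So d(I,J) = 2.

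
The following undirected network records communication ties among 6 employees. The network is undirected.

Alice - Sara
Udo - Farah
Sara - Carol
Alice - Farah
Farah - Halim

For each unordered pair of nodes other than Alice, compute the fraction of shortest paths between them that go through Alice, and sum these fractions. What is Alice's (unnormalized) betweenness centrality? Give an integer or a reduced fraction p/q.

6

Pairs whose geodesics pass through Alice — Farah–Carol: 1; Farah–Sara: 1; Udo–Carol: 1; Udo–Sara: 1; Halim–Carol: 1; Halim–Sara: 1.
All other pairs contribute 0.
Summing the contributions gives betweenness(Alice) = 6.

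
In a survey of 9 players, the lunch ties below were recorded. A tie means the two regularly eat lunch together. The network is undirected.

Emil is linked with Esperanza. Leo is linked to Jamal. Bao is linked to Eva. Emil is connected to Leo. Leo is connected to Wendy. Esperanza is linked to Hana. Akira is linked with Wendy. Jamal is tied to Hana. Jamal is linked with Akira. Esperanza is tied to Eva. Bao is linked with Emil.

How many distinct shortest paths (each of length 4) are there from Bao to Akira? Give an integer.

The shortest distance is 4. The length-4 paths are: Bao–Emil–Leo–Jamal–Akira; Bao–Emil–Leo–Wendy–Akira.
That gives 2 distinct shortest paths.

2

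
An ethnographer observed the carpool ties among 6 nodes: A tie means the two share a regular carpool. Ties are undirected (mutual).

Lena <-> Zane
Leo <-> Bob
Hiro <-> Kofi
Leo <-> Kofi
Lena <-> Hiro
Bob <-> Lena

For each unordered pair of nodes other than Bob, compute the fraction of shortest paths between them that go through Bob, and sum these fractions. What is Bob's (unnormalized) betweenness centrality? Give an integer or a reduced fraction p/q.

Pairs whose geodesics pass through Bob — Leo–Zane: 1; Leo–Lena: 1.
All other pairs contribute 0.
Summing the contributions gives betweenness(Bob) = 2.

2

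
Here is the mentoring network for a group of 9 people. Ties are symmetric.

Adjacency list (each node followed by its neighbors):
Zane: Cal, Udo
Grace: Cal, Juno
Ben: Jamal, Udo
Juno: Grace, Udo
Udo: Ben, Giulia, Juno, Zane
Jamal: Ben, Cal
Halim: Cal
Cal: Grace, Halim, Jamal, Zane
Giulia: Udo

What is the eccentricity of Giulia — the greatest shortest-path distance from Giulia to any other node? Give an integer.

Distances from Giulia: Ben:2, Cal:3, Grace:3, Halim:4, Jamal:3, Juno:2, Udo:1, Zane:2.
The largest is 4 (to Halim), so the eccentricity of Giulia is 4.

4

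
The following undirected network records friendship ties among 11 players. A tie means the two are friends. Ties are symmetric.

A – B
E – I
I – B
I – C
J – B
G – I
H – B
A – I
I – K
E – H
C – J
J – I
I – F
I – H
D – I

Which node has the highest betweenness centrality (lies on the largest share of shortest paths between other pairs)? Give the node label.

I

Unnormalized betweenness of each node: A:0, B:3/2, C:0, D:0, E:0, F:0, G:0, H:1/2, I:75/2, J:1/2, K:0.
I has the largest value, 75/2, making it the main broker — the node through which the most shortest paths run.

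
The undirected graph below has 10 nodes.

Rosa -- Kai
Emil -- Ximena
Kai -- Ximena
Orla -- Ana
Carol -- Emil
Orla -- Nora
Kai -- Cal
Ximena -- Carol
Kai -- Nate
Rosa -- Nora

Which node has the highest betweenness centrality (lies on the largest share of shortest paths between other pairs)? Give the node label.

Unnormalized betweenness of each node: Ana:0, Cal:0, Carol:0, Emil:0, Kai:27, Nate:0, Nora:14, Orla:8, Rosa:18, Ximena:14.
Kai has the largest value, 27, making it the main broker — the node through which the most shortest paths run.

Kai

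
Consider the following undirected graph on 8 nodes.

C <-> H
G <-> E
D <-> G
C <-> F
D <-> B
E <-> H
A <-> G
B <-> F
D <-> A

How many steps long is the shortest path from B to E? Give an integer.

3

One shortest route is B – D – G – E, which uses 3 edges, and at distance 2 from B we only reach {A, C, G}, which does not include E. So d(B,E) = 3.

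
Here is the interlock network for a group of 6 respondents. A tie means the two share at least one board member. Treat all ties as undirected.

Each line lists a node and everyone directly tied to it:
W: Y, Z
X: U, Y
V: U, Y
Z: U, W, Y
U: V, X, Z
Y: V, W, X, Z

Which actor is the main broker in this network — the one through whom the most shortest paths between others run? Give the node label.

Unnormalized betweenness of each node: U:3/2, V:1/3, W:0, X:1/3, Y:7/2, Z:4/3.
Y has the largest value, 7/2, making it the main broker — the node through which the most shortest paths run.

Y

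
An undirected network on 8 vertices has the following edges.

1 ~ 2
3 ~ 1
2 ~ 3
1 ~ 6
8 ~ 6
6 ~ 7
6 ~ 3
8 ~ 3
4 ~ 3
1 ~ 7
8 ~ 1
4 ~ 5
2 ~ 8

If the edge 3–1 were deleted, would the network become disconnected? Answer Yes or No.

No

Even without that edge, 3 still reaches 1 via 3 – 2 – 1, so the network stays connected. Not a bridge.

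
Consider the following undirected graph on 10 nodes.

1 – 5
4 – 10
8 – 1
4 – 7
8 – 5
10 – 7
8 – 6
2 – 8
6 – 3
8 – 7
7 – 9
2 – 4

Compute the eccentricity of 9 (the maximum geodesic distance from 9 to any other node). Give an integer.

Distances from 9: 1:3, 2:3, 3:4, 4:2, 5:3, 6:3, 7:1, 8:2, 10:2.
The largest is 4 (to 3), so the eccentricity of 9 is 4.

4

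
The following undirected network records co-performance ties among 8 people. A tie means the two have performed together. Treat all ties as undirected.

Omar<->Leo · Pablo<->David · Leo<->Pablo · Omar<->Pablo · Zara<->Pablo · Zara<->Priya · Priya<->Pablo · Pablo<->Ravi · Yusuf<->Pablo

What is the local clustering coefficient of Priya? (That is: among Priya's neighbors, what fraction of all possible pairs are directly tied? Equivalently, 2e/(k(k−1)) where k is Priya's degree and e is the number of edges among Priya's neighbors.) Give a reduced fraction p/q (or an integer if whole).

Priya's neighbors: Pablo and Zara (k = 2).
Possible neighbor pairs: C(2,2) = 1. Edges among them: Pablo–Zara → e = 1.
Clustering(Priya) = 1/1.

1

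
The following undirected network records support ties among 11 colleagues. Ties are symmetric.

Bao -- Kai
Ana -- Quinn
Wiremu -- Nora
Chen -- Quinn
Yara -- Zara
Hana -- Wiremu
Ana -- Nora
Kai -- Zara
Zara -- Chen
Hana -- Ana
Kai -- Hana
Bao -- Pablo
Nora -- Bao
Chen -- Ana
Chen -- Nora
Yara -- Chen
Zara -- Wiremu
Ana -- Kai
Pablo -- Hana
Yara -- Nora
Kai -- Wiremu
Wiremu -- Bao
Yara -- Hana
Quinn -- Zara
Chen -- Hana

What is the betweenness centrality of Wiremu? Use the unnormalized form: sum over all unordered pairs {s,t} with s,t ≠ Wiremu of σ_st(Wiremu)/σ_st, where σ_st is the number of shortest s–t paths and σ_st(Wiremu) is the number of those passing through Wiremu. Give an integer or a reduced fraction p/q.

Pairs whose geodesics pass through Wiremu — Kai–Nora: 1/3; Zara–Bao: 1/2; Zara–Nora: 1/3; Zara–Pablo: 2/6; Zara–Hana: 1/4; Bao–Quinn: 1/5; Bao–Hana: 1/3; Nora–Hana: 1/4.
All other pairs contribute 0.
Summing the contributions gives betweenness(Wiremu) = 38/15.

38/15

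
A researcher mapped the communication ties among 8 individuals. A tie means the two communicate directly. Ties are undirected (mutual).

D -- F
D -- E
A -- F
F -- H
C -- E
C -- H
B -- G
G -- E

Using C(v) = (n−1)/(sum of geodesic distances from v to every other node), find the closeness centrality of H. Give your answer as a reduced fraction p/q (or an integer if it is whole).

Distances from H: A:2, B:4, C:1, D:2, E:2, F:1, G:3. Sum = 15.
n = 8, so closeness = 7/15.

7/15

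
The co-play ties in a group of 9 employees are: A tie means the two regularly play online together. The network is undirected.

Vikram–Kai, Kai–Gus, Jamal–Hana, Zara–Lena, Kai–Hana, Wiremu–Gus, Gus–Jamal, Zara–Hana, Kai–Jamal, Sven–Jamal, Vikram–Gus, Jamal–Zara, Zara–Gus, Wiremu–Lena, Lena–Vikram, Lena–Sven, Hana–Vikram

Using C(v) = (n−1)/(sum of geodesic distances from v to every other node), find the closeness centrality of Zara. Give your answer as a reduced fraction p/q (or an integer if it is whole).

2/3

Distances from Zara: Gus:1, Hana:1, Jamal:1, Kai:2, Lena:1, Sven:2, Vikram:2, Wiremu:2. Sum = 12.
n = 9, so closeness = 8/12 = 2/3.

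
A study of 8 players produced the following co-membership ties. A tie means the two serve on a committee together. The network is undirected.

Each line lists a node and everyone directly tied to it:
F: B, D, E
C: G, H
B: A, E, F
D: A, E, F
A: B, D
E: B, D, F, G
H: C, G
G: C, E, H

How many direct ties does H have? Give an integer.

H is directly tied to C and G. That is 2 neighbors, so the degree of H is 2.

2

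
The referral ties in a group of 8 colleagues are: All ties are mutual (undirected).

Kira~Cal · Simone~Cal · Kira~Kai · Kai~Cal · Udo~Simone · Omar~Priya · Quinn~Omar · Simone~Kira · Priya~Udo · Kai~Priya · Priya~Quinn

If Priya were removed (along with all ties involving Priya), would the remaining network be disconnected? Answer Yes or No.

Yes

Removing Priya leaves {Cal, Kai, Kira, Simone, and Udo} with no path to {Omar and Quinn}, so the network splits into 2 components. Priya is a cut vertex.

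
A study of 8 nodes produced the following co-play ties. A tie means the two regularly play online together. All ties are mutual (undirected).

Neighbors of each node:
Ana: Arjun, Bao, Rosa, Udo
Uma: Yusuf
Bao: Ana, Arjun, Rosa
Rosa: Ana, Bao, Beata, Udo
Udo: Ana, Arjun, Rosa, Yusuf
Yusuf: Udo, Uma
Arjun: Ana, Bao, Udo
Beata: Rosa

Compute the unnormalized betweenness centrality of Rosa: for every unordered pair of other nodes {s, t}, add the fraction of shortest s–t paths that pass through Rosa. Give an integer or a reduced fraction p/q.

7

Pairs whose geodesics pass through Rosa — Yusuf–Beata: 1; Yusuf–Bao: 1/3; Beata–Uma: 1; Beata–Ana: 1; Beata–Bao: 1; Beata–Arjun: 3/3; Beata–Udo: 1; Uma–Bao: 1/3; Bao–Udo: 1/3.
All other pairs contribute 0.
Summing the contributions gives betweenness(Rosa) = 7.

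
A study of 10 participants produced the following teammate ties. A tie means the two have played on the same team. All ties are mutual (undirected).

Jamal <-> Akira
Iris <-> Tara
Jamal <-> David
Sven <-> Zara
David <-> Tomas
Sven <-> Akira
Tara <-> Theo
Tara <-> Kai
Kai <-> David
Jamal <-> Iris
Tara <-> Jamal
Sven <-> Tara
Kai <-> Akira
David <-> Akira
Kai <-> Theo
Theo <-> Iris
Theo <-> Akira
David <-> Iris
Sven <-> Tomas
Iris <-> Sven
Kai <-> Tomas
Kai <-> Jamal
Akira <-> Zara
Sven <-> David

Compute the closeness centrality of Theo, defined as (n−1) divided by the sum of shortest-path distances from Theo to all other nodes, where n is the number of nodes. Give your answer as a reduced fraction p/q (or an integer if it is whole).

Distances from Theo: Akira:1, David:2, Iris:1, Jamal:2, Kai:1, Sven:2, Tara:1, Tomas:2, Zara:2. Sum = 14.
n = 10, so closeness = 9/14.

9/14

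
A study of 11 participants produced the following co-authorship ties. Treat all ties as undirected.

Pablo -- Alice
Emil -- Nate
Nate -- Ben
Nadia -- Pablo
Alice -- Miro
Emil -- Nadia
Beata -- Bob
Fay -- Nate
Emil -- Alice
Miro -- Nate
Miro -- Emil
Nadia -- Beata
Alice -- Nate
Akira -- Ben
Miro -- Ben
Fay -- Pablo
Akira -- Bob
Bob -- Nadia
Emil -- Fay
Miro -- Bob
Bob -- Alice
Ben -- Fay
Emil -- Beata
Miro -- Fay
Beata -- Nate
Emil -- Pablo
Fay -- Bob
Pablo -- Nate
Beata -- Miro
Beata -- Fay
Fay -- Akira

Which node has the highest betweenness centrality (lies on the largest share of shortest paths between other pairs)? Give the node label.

Unnormalized betweenness of each node: Akira:14/33, Alice:31/30, Beata:541/330, Ben:5/6, Bob:246/55, Emil:136/55, Fay:4277/660, Miro:147/55, Nadia:47/60, Nate:1907/660, Pablo:857/660.
Fay has the largest value, 4277/660, making it the main broker — the node through which the most shortest paths run.

Fay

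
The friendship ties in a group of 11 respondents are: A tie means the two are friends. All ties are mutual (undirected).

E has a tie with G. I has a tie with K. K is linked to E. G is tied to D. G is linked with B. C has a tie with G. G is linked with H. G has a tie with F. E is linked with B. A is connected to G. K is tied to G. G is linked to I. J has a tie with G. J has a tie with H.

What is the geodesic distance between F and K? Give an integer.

One shortest route is F – G – K, which uses 2 edges, and F and K are not directly tied, so nothing shorter exists. So d(F,K) = 2.

2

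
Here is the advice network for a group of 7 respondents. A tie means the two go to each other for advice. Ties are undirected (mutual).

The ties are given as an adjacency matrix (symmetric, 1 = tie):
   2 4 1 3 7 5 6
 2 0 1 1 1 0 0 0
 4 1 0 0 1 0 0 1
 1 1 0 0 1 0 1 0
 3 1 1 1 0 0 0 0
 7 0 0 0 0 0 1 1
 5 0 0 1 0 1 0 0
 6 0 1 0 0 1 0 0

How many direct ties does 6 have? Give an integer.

2

6 is directly tied to 4 and 7. That is 2 neighbors, so the degree of 6 is 2.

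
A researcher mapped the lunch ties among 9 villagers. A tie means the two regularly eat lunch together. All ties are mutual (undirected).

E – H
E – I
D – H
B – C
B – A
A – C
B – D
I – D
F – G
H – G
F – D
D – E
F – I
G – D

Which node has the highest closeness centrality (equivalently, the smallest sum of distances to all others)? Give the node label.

Farness (sum of distances to all others) for each node — A:19, B:13, C:19, D:10, E:15, F:15, G:15, H:15, I:15.
The smallest farness is 10, for D, so D has the highest closeness.

D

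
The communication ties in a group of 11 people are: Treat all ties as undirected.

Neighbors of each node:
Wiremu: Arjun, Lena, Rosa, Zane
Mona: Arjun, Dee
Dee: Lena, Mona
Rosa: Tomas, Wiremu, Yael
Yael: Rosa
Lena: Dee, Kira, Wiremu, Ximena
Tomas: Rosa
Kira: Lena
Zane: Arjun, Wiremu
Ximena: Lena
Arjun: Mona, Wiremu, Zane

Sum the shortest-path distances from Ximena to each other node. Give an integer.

27

Distances from Ximena: Arjun:3, Dee:2, Kira:2, Lena:1, Mona:3, Rosa:3, Tomas:4, Wiremu:2, Yael:4, Zane:3.
Sum = 3 + 2 + 2 + 1 + 3 + 3 + 4 + 2 + 4 + 3 = 27.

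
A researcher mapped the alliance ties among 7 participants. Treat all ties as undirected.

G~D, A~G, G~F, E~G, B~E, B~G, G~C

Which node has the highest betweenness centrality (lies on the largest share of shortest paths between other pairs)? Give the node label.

G

Unnormalized betweenness of each node: A:0, B:0, C:0, D:0, E:0, F:0, G:14.
G has the largest value, 14, making it the main broker — the node through which the most shortest paths run.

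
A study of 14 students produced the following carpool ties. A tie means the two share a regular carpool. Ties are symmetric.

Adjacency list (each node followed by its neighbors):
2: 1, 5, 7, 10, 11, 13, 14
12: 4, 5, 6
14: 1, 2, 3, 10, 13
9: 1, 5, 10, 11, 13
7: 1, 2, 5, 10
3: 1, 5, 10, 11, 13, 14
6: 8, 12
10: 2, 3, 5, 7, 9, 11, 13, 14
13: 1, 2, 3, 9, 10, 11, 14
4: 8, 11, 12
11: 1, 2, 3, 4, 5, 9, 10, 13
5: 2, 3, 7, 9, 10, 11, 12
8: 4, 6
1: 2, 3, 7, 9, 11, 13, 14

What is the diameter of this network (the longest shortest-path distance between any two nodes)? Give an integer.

4

Eccentricity of each node (its greatest distance to any other): 1:4, 2:3, 3:3, 4:3, 5:3, 6:4, 7:4, 8:4, 9:3, 10:3, 11:3, 12:3, 13:4, 14:4.
The maximum eccentricity is 4, realized for instance by the pair 8–14 via 8 – 4 – 11 – 2 – 14. So the diameter is 4.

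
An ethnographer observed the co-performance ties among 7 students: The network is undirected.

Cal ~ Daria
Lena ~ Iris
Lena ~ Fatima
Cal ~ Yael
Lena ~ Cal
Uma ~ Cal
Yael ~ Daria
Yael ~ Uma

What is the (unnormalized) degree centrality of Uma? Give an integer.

2

Uma is directly tied to Cal and Yael. That is 2 neighbors, so the degree of Uma is 2.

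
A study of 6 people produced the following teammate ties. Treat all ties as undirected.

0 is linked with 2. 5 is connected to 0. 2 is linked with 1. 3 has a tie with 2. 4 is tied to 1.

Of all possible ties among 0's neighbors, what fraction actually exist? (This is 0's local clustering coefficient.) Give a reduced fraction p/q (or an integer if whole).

0

0's neighbors: 2 and 5 (k = 2).
Possible neighbor pairs: C(2,2) = 1. Edges among them: none → e = 0.
Clustering(0) = 0/1.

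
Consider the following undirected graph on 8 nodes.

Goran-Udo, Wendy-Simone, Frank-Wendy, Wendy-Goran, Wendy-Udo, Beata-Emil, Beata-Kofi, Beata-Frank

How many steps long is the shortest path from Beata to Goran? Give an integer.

One shortest route is Beata – Frank – Wendy – Goran, which uses 3 edges, and at distance 2 from Beata we only reach {Wendy}, which does not include Goran. So d(Beata,Goran) = 3.

3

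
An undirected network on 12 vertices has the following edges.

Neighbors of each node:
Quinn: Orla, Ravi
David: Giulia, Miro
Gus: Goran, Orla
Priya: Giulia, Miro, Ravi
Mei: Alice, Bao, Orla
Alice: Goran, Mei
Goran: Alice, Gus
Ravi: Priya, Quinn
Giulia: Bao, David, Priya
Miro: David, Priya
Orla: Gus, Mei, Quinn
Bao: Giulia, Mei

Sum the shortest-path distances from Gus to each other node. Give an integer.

32

Distances from Gus: Alice:2, Bao:3, David:5, Giulia:4, Goran:1, Mei:2, Miro:5, Orla:1, Priya:4, Quinn:2, Ravi:3.
Sum = 2 + 3 + 5 + 4 + 1 + 2 + 5 + 1 + 4 + 2 + 3 = 32.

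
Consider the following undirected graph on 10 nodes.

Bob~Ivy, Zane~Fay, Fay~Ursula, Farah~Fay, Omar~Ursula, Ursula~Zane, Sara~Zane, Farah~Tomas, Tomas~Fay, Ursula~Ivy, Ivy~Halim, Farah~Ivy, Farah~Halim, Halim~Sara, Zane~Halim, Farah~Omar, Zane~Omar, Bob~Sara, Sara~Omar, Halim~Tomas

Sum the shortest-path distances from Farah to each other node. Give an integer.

Distances from Farah: Bob:2, Fay:1, Halim:1, Ivy:1, Omar:1, Sara:2, Tomas:1, Ursula:2, Zane:2.
Sum = 2 + 1 + 1 + 1 + 1 + 2 + 1 + 2 + 2 = 13.

13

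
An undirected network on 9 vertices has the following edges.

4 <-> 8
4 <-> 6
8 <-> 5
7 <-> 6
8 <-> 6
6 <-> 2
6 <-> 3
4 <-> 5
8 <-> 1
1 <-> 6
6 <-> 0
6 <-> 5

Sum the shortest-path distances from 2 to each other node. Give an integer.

Distances from 2: 0:2, 1:2, 3:2, 4:2, 5:2, 6:1, 7:2, 8:2.
Sum = 2 + 2 + 2 + 2 + 2 + 1 + 2 + 2 = 15.

15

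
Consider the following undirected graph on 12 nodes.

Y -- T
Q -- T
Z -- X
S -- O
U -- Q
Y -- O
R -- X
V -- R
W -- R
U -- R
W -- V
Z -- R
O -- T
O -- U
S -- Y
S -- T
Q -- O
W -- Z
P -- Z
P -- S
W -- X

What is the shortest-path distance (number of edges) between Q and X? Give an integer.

3

One shortest route is Q – U – R – X, which uses 3 edges, and at distance 2 from Q we only reach {R, S, Y}, which does not include X. So d(Q,X) = 3.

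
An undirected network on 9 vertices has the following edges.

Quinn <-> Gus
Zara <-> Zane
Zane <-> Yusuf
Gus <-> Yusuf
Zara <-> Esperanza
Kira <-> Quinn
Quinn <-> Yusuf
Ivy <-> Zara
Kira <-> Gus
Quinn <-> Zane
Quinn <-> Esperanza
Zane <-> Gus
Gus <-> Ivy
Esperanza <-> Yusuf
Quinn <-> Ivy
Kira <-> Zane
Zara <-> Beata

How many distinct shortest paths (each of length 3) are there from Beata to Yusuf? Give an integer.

The shortest distance is 3. The length-3 paths are: Beata–Zara–Esperanza–Yusuf; Beata–Zara–Zane–Yusuf.
That gives 2 distinct shortest paths.

2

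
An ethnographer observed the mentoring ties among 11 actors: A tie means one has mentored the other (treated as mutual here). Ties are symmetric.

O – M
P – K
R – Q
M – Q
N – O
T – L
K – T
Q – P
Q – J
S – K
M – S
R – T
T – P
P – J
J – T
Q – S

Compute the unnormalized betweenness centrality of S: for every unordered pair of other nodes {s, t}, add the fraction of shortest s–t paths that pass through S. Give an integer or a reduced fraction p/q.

5

Pairs whose geodesics pass through S — K–M: 1; K–Q: 1/2; K–O: 1; K–N: 1; M–T: 1/4; M–L: 1/4; T–O: 1/4; T–N: 1/4; O–L: 1/4; N–L: 1/4.
All other pairs contribute 0.
Summing the contributions gives betweenness(S) = 5.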